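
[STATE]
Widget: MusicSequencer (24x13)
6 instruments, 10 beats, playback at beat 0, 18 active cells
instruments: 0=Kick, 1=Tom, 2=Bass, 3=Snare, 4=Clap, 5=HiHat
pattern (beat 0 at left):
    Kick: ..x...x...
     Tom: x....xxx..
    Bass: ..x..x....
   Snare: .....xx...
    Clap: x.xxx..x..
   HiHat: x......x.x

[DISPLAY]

      ▼123456789        
  Kick··█···█···        
   Tom█····███··        
  Bass··█··█····        
 Snare·····██···        
  Clap█·███··█··        
 HiHat█······█·█        
                        
                        
                        
                        
                        
                        


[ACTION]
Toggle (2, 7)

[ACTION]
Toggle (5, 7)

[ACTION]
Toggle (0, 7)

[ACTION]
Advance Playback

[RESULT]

      0▼23456789        
  Kick··█···██··        
   Tom█····███··        
  Bass··█··█·█··        
 Snare·····██···        
  Clap█·███··█··        
 HiHat█········█        
                        
                        
                        
                        
                        
                        


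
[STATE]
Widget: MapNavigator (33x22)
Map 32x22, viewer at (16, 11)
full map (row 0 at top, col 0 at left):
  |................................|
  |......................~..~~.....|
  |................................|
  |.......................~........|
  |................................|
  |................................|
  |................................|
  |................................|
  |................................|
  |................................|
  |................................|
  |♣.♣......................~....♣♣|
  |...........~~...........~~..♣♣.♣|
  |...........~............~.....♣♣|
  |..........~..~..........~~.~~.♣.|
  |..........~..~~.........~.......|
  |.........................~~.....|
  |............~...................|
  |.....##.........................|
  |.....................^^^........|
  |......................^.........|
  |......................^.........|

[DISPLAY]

................................ 
......................~..~~..... 
................................ 
.......................~........ 
................................ 
................................ 
................................ 
................................ 
................................ 
................................ 
................................ 
♣.♣.............@........~....♣♣ 
...........~~...........~~..♣♣.♣ 
...........~............~.....♣♣ 
..........~..~..........~~.~~.♣. 
..........~..~~.........~....... 
.........................~~..... 
............~................... 
.....##......................... 
.....................^^^........ 
......................^......... 
......................^......... 


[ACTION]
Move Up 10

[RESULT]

                                 
                                 
                                 
                                 
                                 
                                 
                                 
                                 
                                 
                                 
................................ 
................@.....~..~~..... 
................................ 
.......................~........ 
................................ 
................................ 
................................ 
................................ 
................................ 
................................ 
................................ 
♣.♣......................~....♣♣ 


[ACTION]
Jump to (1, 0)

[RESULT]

                                 
                                 
                                 
                                 
                                 
                                 
                                 
                                 
                                 
                                 
                                 
               .@................
               ..................
               ..................
               ..................
               ..................
               ..................
               ..................
               ..................
               ..................
               ..................
               ..................


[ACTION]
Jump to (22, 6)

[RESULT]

                                 
                                 
                                 
                                 
                                 
..........................       
................~..~~.....       
..........................       
.................~........       
..........................       
..........................       
................@.........       
..........................       
..........................       
..........................       
..........................       
...................~....♣♣       
.....~~...........~~..♣♣.♣       
.....~............~.....♣♣       
....~..~..........~~.~~.♣.       
....~..~~.........~.......       
...................~~.....       


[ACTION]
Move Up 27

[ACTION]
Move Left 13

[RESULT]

                                 
                                 
                                 
                                 
                                 
                                 
                                 
                                 
                                 
                                 
                                 
       .........@................
       ......................~..~
       ..........................
       .......................~..
       ..........................
       ..........................
       ..........................
       ..........................
       ..........................
       ..........................
       ..........................


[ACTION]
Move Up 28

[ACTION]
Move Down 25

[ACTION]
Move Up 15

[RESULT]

                                 
                                 
                                 
                                 
                                 
       ..........................
       ......................~..~
       ..........................
       .......................~..
       ..........................
       ..........................
       .........@................
       ..........................
       ..........................
       ..........................
       ..........................
       ♣.♣......................~
       ...........~~...........~~
       ...........~............~.
       ..........~..~..........~~
       ..........~..~~.........~.
       .........................~


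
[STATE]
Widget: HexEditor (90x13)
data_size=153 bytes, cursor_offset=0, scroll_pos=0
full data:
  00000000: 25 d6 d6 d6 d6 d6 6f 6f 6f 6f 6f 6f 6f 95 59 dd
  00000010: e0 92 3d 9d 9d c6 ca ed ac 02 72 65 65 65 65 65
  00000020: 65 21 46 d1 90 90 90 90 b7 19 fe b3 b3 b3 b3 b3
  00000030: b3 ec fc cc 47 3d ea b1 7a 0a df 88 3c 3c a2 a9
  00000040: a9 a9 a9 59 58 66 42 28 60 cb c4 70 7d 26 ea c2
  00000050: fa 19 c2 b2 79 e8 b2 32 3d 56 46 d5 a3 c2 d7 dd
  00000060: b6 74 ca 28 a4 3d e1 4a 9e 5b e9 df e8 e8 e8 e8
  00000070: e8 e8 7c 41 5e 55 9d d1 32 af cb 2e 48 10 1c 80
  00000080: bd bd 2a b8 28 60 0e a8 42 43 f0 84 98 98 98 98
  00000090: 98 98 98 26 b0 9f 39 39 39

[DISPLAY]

00000000  25 d6 d6 d6 d6 d6 6f 6f  6f 6f 6f 6f 6f 95 59 dd  |%.....ooooooo.Y.|            
00000010  e0 92 3d 9d 9d c6 ca ed  ac 02 72 65 65 65 65 65  |..=.......reeeee|            
00000020  65 21 46 d1 90 90 90 90  b7 19 fe b3 b3 b3 b3 b3  |e!F.............|            
00000030  b3 ec fc cc 47 3d ea b1  7a 0a df 88 3c 3c a2 a9  |....G=..z...<<..|            
00000040  a9 a9 a9 59 58 66 42 28  60 cb c4 70 7d 26 ea c2  |...YXfB(`..p}&..|            
00000050  fa 19 c2 b2 79 e8 b2 32  3d 56 46 d5 a3 c2 d7 dd  |....y..2=VF.....|            
00000060  b6 74 ca 28 a4 3d e1 4a  9e 5b e9 df e8 e8 e8 e8  |.t.(.=.J.[......|            
00000070  e8 e8 7c 41 5e 55 9d d1  32 af cb 2e 48 10 1c 80  |..|A^U..2...H...|            
00000080  bd bd 2a b8 28 60 0e a8  42 43 f0 84 98 98 98 98  |..*.(`..BC......|            
00000090  98 98 98 26 b0 9f 39 39  39                       |...&..999       |            
                                                                                          
                                                                                          
                                                                                          


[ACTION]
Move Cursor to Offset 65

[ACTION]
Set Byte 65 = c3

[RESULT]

00000000  25 d6 d6 d6 d6 d6 6f 6f  6f 6f 6f 6f 6f 95 59 dd  |%.....ooooooo.Y.|            
00000010  e0 92 3d 9d 9d c6 ca ed  ac 02 72 65 65 65 65 65  |..=.......reeeee|            
00000020  65 21 46 d1 90 90 90 90  b7 19 fe b3 b3 b3 b3 b3  |e!F.............|            
00000030  b3 ec fc cc 47 3d ea b1  7a 0a df 88 3c 3c a2 a9  |....G=..z...<<..|            
00000040  a9 C3 a9 59 58 66 42 28  60 cb c4 70 7d 26 ea c2  |...YXfB(`..p}&..|            
00000050  fa 19 c2 b2 79 e8 b2 32  3d 56 46 d5 a3 c2 d7 dd  |....y..2=VF.....|            
00000060  b6 74 ca 28 a4 3d e1 4a  9e 5b e9 df e8 e8 e8 e8  |.t.(.=.J.[......|            
00000070  e8 e8 7c 41 5e 55 9d d1  32 af cb 2e 48 10 1c 80  |..|A^U..2...H...|            
00000080  bd bd 2a b8 28 60 0e a8  42 43 f0 84 98 98 98 98  |..*.(`..BC......|            
00000090  98 98 98 26 b0 9f 39 39  39                       |...&..999       |            
                                                                                          
                                                                                          
                                                                                          


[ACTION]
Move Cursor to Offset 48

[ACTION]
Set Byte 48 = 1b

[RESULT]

00000000  25 d6 d6 d6 d6 d6 6f 6f  6f 6f 6f 6f 6f 95 59 dd  |%.....ooooooo.Y.|            
00000010  e0 92 3d 9d 9d c6 ca ed  ac 02 72 65 65 65 65 65  |..=.......reeeee|            
00000020  65 21 46 d1 90 90 90 90  b7 19 fe b3 b3 b3 b3 b3  |e!F.............|            
00000030  1B ec fc cc 47 3d ea b1  7a 0a df 88 3c 3c a2 a9  |....G=..z...<<..|            
00000040  a9 c3 a9 59 58 66 42 28  60 cb c4 70 7d 26 ea c2  |...YXfB(`..p}&..|            
00000050  fa 19 c2 b2 79 e8 b2 32  3d 56 46 d5 a3 c2 d7 dd  |....y..2=VF.....|            
00000060  b6 74 ca 28 a4 3d e1 4a  9e 5b e9 df e8 e8 e8 e8  |.t.(.=.J.[......|            
00000070  e8 e8 7c 41 5e 55 9d d1  32 af cb 2e 48 10 1c 80  |..|A^U..2...H...|            
00000080  bd bd 2a b8 28 60 0e a8  42 43 f0 84 98 98 98 98  |..*.(`..BC......|            
00000090  98 98 98 26 b0 9f 39 39  39                       |...&..999       |            
                                                                                          
                                                                                          
                                                                                          


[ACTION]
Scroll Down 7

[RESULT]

00000070  e8 e8 7c 41 5e 55 9d d1  32 af cb 2e 48 10 1c 80  |..|A^U..2...H...|            
00000080  bd bd 2a b8 28 60 0e a8  42 43 f0 84 98 98 98 98  |..*.(`..BC......|            
00000090  98 98 98 26 b0 9f 39 39  39                       |...&..999       |            
                                                                                          
                                                                                          
                                                                                          
                                                                                          
                                                                                          
                                                                                          
                                                                                          
                                                                                          
                                                                                          
                                                                                          


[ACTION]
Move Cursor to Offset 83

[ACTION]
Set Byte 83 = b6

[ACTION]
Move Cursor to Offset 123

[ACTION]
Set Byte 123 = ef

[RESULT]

00000070  e8 e8 7c 41 5e 55 9d d1  32 af cb EF 48 10 1c 80  |..|A^U..2...H...|            
00000080  bd bd 2a b8 28 60 0e a8  42 43 f0 84 98 98 98 98  |..*.(`..BC......|            
00000090  98 98 98 26 b0 9f 39 39  39                       |...&..999       |            
                                                                                          
                                                                                          
                                                                                          
                                                                                          
                                                                                          
                                                                                          
                                                                                          
                                                                                          
                                                                                          
                                                                                          


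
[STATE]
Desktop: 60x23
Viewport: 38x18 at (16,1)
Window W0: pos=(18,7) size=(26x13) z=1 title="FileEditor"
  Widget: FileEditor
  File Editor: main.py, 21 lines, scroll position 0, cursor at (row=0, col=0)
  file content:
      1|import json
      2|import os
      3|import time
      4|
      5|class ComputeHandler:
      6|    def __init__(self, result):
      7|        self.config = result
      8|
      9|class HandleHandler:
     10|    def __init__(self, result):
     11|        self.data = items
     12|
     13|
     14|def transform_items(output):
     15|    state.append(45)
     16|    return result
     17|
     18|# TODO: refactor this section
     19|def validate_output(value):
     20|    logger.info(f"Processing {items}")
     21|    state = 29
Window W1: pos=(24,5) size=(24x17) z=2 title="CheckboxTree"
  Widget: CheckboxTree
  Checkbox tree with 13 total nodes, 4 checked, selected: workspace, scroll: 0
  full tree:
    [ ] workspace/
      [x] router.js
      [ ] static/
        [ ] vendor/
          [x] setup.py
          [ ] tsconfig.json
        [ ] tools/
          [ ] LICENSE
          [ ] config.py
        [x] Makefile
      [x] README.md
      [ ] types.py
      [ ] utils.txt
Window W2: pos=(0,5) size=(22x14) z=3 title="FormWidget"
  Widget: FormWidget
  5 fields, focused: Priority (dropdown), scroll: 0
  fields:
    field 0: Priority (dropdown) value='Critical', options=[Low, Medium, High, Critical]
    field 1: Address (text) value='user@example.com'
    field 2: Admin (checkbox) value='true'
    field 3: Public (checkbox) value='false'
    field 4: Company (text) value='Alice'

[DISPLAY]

                                      
                                      
                                      
                                      
━━━━━┓  ┏━━━━━━━━━━━━━━━━━━━━━━┓      
     ┃  ┃ CheckboxTree         ┃      
─────┨━━┠──────────────────────┨      
Cri▼]┃le┃>[-] workspace/       ┃      
user]┃──┃   [x] router.js      ┃      
x]   ┃or┃   [-] static/        ┃      
 ]   ┃or┃     [-] vendor/      ┃      
Alic]┃or┃       [x] setup.py   ┃      
     ┃  ┃       [ ] tsconfig.js┃      
     ┃ss┃     [ ] tools/       ┃      
     ┃ d┃       [ ] LICENSE    ┃      
     ┃  ┃       [ ] config.py  ┃      
     ┃  ┃     [x] Makefile     ┃      
━━━━━┛ss┃   [x] README.md      ┃      


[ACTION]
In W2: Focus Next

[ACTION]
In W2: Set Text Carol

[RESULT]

                                      
                                      
                                      
                                      
━━━━━┓  ┏━━━━━━━━━━━━━━━━━━━━━━┓      
     ┃  ┃ CheckboxTree         ┃      
─────┨━━┠──────────────────────┨      
Cri▼]┃le┃>[-] workspace/       ┃      
Caro]┃──┃   [x] router.js      ┃      
x]   ┃or┃   [-] static/        ┃      
 ]   ┃or┃     [-] vendor/      ┃      
Alic]┃or┃       [x] setup.py   ┃      
     ┃  ┃       [ ] tsconfig.js┃      
     ┃ss┃     [ ] tools/       ┃      
     ┃ d┃       [ ] LICENSE    ┃      
     ┃  ┃       [ ] config.py  ┃      
     ┃  ┃     [x] Makefile     ┃      
━━━━━┛ss┃   [x] README.md      ┃      


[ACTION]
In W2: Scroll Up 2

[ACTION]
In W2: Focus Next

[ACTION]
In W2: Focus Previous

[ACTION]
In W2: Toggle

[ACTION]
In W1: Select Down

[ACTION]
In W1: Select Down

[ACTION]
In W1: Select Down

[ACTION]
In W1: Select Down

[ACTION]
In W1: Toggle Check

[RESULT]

                                      
                                      
                                      
                                      
━━━━━┓  ┏━━━━━━━━━━━━━━━━━━━━━━┓      
     ┃  ┃ CheckboxTree         ┃      
─────┨━━┠──────────────────────┨      
Cri▼]┃le┃ [-] workspace/       ┃      
Caro]┃──┃   [x] router.js      ┃      
x]   ┃or┃   [-] static/        ┃      
 ]   ┃or┃     [ ] vendor/      ┃      
Alic]┃or┃>      [ ] setup.py   ┃      
     ┃  ┃       [ ] tsconfig.js┃      
     ┃ss┃     [ ] tools/       ┃      
     ┃ d┃       [ ] LICENSE    ┃      
     ┃  ┃       [ ] config.py  ┃      
     ┃  ┃     [x] Makefile     ┃      
━━━━━┛ss┃   [x] README.md      ┃      


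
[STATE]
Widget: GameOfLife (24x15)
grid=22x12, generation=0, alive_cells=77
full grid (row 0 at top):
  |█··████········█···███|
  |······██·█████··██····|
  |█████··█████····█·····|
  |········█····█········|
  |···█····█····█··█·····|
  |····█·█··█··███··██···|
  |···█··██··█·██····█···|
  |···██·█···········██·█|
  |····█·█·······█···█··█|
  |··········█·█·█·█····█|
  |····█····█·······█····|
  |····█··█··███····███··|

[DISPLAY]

Gen: 0                  
█··████········█···███  
······██·█████··██····  
█████··█████····█·····  
········█····█········  
···█····█····█··█·····  
····█·█··█··███··██···  
···█··██··█·██····█···  
···██·█···········██·█  
····█·█·······█···█··█  
··········█·█·█·█····█  
····█····█·······█····  
····█··█··███····███··  
                        
                        


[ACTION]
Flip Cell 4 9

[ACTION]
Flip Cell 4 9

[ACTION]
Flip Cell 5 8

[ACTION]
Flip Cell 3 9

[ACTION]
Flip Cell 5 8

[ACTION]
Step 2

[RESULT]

Gen: 2                  
·····██····██··███····  
·████··█····██·█······  
████········██·█·█····  
·█·█···█········██····  
···█··████·······██···  
···███···█████···██···  
··█·····█·███·█·······  
··█···██·····█··██··█·  
···█········██········  
····█········█·█······  
··········█████·······  
··········███···███···  
                        
                        


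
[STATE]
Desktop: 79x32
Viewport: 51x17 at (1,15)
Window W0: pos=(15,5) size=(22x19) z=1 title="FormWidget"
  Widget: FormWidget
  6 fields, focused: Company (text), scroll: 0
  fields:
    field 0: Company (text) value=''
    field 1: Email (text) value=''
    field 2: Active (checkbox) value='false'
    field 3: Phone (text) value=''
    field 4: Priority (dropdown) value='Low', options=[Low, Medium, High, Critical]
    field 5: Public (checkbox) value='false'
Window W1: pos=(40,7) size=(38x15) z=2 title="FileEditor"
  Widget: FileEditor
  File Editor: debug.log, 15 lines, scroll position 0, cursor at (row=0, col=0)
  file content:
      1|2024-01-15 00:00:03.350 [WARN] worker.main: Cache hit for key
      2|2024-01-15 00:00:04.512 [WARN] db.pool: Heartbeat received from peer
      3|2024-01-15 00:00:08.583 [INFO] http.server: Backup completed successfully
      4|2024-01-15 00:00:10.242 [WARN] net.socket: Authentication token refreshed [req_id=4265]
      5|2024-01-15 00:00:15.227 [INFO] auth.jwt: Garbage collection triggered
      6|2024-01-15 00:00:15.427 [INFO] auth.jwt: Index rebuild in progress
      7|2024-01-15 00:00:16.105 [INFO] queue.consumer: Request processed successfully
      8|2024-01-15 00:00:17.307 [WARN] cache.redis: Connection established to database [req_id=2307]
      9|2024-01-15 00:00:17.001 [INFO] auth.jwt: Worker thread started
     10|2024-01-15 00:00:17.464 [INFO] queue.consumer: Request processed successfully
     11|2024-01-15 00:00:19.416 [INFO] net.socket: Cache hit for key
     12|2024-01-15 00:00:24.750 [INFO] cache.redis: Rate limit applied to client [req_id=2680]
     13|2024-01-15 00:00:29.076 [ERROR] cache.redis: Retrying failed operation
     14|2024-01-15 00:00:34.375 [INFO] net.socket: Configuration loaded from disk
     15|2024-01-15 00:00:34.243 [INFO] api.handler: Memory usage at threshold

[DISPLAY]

              ┃                    ┃   ┃2024-01-15 
              ┃                    ┃   ┃2024-01-15 
              ┃                    ┃   ┃2024-01-15 
              ┃                    ┃   ┃2024-01-15 
              ┃                    ┃   ┃2024-01-15 
              ┃                    ┃   ┃2024-01-15 
              ┃                    ┃   ┗━━━━━━━━━━━
              ┃                    ┃               
              ┗━━━━━━━━━━━━━━━━━━━━┛               
                                                   
                                                   
                                                   
                                                   
                                                   
                                                   
                                                   
                                                   


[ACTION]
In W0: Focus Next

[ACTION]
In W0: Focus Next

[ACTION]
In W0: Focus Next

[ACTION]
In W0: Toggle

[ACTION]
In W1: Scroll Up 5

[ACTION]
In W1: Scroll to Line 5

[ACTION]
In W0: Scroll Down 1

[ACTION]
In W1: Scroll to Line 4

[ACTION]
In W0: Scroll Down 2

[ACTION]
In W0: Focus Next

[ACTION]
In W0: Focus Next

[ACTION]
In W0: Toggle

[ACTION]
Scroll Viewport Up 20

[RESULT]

                                                   
                                                   
                                                   
                                                   
                                                   
              ┏━━━━━━━━━━━━━━━━━━━━┓               
              ┃ FormWidget         ┃               
              ┠────────────────────┨   ┏━━━━━━━━━━━
              ┃  Phone:      [    ]┃   ┃ FileEditor
              ┃  Priority:   [Low▼]┃   ┠───────────
              ┃> Public:     [x]   ┃   ┃2024-01-15 
              ┃                    ┃   ┃2024-01-15 
              ┃                    ┃   ┃2024-01-15 
              ┃                    ┃   ┃2024-01-15 
              ┃                    ┃   ┃2024-01-15 
              ┃                    ┃   ┃2024-01-15 
              ┃                    ┃   ┃2024-01-15 


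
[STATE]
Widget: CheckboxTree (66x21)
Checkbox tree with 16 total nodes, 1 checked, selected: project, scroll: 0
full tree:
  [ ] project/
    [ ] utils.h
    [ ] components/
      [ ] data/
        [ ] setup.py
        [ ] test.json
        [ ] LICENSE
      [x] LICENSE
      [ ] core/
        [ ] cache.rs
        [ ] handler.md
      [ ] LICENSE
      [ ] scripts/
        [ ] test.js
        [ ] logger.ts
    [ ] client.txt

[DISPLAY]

>[-] project/                                                     
   [ ] utils.h                                                    
   [-] components/                                                
     [ ] data/                                                    
       [ ] setup.py                                               
       [ ] test.json                                              
       [ ] LICENSE                                                
     [x] LICENSE                                                  
     [ ] core/                                                    
       [ ] cache.rs                                               
       [ ] handler.md                                             
     [ ] LICENSE                                                  
     [ ] scripts/                                                 
       [ ] test.js                                                
       [ ] logger.ts                                              
   [ ] client.txt                                                 
                                                                  
                                                                  
                                                                  
                                                                  
                                                                  


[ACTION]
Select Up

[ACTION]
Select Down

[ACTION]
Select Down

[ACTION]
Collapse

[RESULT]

 [-] project/                                                     
   [ ] utils.h                                                    
>  [-] components/                                                
   [ ] client.txt                                                 
                                                                  
                                                                  
                                                                  
                                                                  
                                                                  
                                                                  
                                                                  
                                                                  
                                                                  
                                                                  
                                                                  
                                                                  
                                                                  
                                                                  
                                                                  
                                                                  
                                                                  


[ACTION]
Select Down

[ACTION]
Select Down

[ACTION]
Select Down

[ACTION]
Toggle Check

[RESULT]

 [-] project/                                                     
   [ ] utils.h                                                    
   [-] components/                                                
>  [x] client.txt                                                 
                                                                  
                                                                  
                                                                  
                                                                  
                                                                  
                                                                  
                                                                  
                                                                  
                                                                  
                                                                  
                                                                  
                                                                  
                                                                  
                                                                  
                                                                  
                                                                  
                                                                  


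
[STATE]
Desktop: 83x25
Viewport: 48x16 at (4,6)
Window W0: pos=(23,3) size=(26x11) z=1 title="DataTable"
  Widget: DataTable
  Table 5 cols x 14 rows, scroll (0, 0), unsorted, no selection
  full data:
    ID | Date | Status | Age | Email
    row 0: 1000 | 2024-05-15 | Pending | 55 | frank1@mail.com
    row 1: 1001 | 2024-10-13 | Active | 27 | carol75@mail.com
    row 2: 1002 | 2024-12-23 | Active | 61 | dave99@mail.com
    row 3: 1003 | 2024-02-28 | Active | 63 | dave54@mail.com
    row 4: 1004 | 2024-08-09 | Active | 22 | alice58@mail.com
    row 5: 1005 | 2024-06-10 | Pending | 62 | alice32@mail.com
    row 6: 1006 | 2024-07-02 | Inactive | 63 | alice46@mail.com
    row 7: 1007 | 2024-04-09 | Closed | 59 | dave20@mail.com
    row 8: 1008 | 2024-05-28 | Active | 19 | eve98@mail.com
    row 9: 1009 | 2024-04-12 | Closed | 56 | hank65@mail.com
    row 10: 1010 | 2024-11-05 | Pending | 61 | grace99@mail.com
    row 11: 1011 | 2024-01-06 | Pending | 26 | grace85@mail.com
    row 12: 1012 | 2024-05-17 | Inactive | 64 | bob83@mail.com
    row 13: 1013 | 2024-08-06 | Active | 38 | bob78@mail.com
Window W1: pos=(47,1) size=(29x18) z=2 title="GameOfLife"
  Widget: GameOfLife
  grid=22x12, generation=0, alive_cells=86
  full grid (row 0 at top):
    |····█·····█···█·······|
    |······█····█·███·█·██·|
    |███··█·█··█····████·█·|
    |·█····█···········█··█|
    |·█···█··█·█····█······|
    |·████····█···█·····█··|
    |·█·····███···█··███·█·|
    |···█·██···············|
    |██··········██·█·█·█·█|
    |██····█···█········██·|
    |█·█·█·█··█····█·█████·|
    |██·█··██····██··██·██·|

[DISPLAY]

                   ┃ID  │Date      │Status ┃····
                   ┃────┼──────────┼───────┃███·
                   ┃1000│2024-05-15│Pending┃·█··
                   ┃1001│2024-10-13│Active ┃·█··
                   ┃1002│2024-12-23│Active ┃·███
                   ┃1003│2024-02-28│Active ┃·█··
                   ┃1004│2024-08-09│Active ┃···█
                   ┗━━━━━━━━━━━━━━━━━━━━━━━┃██··
                                           ┃██··
                                           ┃█·█·
                                           ┃██·█
                                           ┃    
                                           ┗━━━━
                                                
                                                
                                                


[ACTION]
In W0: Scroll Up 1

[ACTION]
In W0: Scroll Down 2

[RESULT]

                   ┃ID  │Date      │Status ┃····
                   ┃────┼──────────┼───────┃███·
                   ┃1002│2024-12-23│Active ┃·█··
                   ┃1003│2024-02-28│Active ┃·█··
                   ┃1004│2024-08-09│Active ┃·███
                   ┃1005│2024-06-10│Pending┃·█··
                   ┃1006│2024-07-02│Inactiv┃···█
                   ┗━━━━━━━━━━━━━━━━━━━━━━━┃██··
                                           ┃██··
                                           ┃█·█·
                                           ┃██·█
                                           ┃    
                                           ┗━━━━
                                                
                                                
                                                


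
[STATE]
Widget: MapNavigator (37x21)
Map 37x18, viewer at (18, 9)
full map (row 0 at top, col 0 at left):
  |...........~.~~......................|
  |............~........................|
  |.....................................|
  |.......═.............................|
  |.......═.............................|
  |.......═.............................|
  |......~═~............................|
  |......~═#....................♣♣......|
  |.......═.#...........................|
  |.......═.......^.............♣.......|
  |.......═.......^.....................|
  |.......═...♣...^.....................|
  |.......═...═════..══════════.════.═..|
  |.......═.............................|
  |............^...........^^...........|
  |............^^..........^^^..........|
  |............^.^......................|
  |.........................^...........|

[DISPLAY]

                                     
...........~.~~......................
............~........................
.....................................
.......═.............................
.......═.............................
.......═.............................
......~═~............................
......~═#....................♣♣......
.......═.#...........................
.......═.......^..@..........♣.......
.......═.......^.....................
.......═...♣...^.....................
.......═...═════..══════════.════.═..
.......═.............................
............^...........^^...........
............^^..........^^^..........
............^.^......................
.........................^...........
                                     
                                     


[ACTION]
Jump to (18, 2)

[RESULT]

                                     
                                     
                                     
                                     
                                     
                                     
                                     
                                     
...........~.~~......................
............~........................
..................@..................
.......═.............................
.......═.............................
.......═.............................
......~═~............................
......~═#....................♣♣......
.......═.#...........................
.......═.......^.............♣.......
.......═.......^.....................
.......═...♣...^.....................
.......═...═════..══════════.════.═..


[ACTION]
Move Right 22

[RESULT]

                                     
                                     
                                     
                                     
                                     
                                     
                                     
                                     
...................                  
...................                  
..................@                  
...................                  
...................                  
...................                  
...................                  
...........♣♣......                  
...................                  
...........♣.......                  
...................                  
...................                  
══════════.════.═..                  


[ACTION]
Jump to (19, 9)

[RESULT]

                                     
..........~.~~...................... 
...........~........................ 
.................................... 
......═............................. 
......═............................. 
......═............................. 
.....~═~............................ 
.....~═#....................♣♣...... 
......═.#........................... 
......═.......^...@.........♣....... 
......═.......^..................... 
......═...♣...^..................... 
......═...═════..══════════.════.═.. 
......═............................. 
...........^...........^^........... 
...........^^..........^^^.......... 
...........^.^...................... 
........................^........... 
                                     
                                     


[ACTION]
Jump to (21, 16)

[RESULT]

...~═~............................   
...~═#....................♣♣......   
....═.#...........................   
....═.......^.............♣.......   
....═.......^.....................   
....═...♣...^.....................   
....═...═════..══════════.════.═..   
....═.............................   
.........^...........^^...........   
.........^^..........^^^..........   
.........^.^......@...............   
......................^...........   
                                     
                                     
                                     
                                     
                                     
                                     
                                     
                                     
                                     


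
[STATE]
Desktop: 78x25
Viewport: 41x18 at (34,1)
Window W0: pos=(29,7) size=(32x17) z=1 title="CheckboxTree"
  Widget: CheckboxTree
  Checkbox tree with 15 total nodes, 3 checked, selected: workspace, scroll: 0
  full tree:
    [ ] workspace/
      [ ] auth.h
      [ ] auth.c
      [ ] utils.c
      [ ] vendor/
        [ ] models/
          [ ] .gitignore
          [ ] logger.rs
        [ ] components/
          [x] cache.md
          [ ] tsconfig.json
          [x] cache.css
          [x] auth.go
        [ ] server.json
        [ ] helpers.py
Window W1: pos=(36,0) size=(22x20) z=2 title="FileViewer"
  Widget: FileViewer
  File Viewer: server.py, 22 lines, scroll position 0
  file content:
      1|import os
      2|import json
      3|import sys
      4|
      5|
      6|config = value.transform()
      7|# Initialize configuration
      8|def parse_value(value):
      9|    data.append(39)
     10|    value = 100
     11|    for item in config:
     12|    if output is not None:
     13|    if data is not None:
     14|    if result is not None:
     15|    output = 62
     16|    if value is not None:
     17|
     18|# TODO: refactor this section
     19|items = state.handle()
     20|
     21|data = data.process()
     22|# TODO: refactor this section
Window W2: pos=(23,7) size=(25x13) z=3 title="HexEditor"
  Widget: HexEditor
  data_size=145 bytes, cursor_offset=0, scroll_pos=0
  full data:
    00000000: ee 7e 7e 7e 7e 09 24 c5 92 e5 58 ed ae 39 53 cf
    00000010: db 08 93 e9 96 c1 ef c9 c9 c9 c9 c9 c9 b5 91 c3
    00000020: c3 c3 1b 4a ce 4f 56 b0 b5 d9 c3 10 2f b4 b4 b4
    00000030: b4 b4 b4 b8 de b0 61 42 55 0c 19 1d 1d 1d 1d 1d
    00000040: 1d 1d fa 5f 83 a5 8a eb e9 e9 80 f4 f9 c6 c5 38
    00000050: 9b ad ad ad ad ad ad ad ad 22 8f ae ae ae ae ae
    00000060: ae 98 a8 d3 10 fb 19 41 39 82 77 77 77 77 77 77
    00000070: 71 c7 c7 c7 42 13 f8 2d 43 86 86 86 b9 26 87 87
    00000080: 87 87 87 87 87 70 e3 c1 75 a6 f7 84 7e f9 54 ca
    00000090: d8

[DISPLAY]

  ┃ FileViewer         ┃                 
  ┠────────────────────┨                 
  ┃import os          ▲┃                 
  ┃import json        █┃                 
  ┃import sys         ░┃                 
  ┃                   ░┃                 
━━━━━━━━━━━━━┓        ░┃━━┓              
             ┃lue.tran░┃  ┃              
─────────────┨e config░┃──┨              
EE 7e 7e 7e 7┃alue(val░┃  ┃              
db 08 93 e9 9┃pend(39)░┃  ┃              
c3 c3 1b 4a c┃ 100    ░┃  ┃              
b4 b4 b4 b8 d┃m in con░┃  ┃              
1d 1d fa 5f 8┃ut is no░┃  ┃              
9b ad ad ad a┃ is not ░┃  ┃              
ae 98 a8 d3 1┃lt is no░┃  ┃              
71 c7 c7 c7 4┃= 62    ░┃  ┃              
87 87 87 87 8┃e is not▼┃  ┃              


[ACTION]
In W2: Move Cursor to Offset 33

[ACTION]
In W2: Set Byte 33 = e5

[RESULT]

  ┃ FileViewer         ┃                 
  ┠────────────────────┨                 
  ┃import os          ▲┃                 
  ┃import json        █┃                 
  ┃import sys         ░┃                 
  ┃                   ░┃                 
━━━━━━━━━━━━━┓        ░┃━━┓              
             ┃lue.tran░┃  ┃              
─────────────┨e config░┃──┨              
ee 7e 7e 7e 7┃alue(val░┃  ┃              
db 08 93 e9 9┃pend(39)░┃  ┃              
c3 E5 1b 4a c┃ 100    ░┃  ┃              
b4 b4 b4 b8 d┃m in con░┃  ┃              
1d 1d fa 5f 8┃ut is no░┃  ┃              
9b ad ad ad a┃ is not ░┃  ┃              
ae 98 a8 d3 1┃lt is no░┃  ┃              
71 c7 c7 c7 4┃= 62    ░┃  ┃              
87 87 87 87 8┃e is not▼┃  ┃              


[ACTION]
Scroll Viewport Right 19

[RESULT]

 FileViewer         ┃                    
────────────────────┨                    
import os          ▲┃                    
import json        █┃                    
import sys         ░┃                    
                   ░┃                    
━━━━━━━━━━┓        ░┃━━┓                 
          ┃lue.tran░┃  ┃                 
──────────┨e config░┃──┨                 
7e 7e 7e 7┃alue(val░┃  ┃                 
08 93 e9 9┃pend(39)░┃  ┃                 
E5 1b 4a c┃ 100    ░┃  ┃                 
b4 b4 b8 d┃m in con░┃  ┃                 
1d fa 5f 8┃ut is no░┃  ┃                 
ad ad ad a┃ is not ░┃  ┃                 
98 a8 d3 1┃lt is no░┃  ┃                 
c7 c7 c7 4┃= 62    ░┃  ┃                 
87 87 87 8┃e is not▼┃  ┃                 
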